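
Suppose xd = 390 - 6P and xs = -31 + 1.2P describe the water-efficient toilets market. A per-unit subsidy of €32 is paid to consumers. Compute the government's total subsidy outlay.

Pre-subsidy: 390 - 6P = -31 + 1.2P gives P* = 2105/36, x* = 235/6.
With the rebate, buyers effectively pay Pb = Ps − 32, where Ps is the price sellers receive.
Demand in terms of Ps becomes xd = 390 − 6(Ps − 32) = 582 - 6Ps. Setting this equal to supply: 582 - 6Ps = -31 + 1.2Ps, so Ps = 3065/36.
Buyers pay Pb = 3065/36 − 32 = 1913/36; x' = -31 + 1.2·(3065/36) = 427/6.
Government outlay = subsidy × quantity = 32 × 427/6 = 6832/3.

Government cost = 6832/3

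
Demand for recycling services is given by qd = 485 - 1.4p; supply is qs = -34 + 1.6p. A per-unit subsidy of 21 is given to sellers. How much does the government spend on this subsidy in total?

Government cost = 5428.08

Pre-subsidy: 485 - 1.4p = -34 + 1.6p gives p* = 173, q* = 242.8.
With the subsidy, sellers receive ps = pb + 21 for each unit, where pb is the price buyers pay.
Supply in terms of pb becomes qs = -34 + 1.6(pb + 21) = -0.4 + 1.6pb. Setting this equal to demand: 485 - 1.4pb = -0.4 + 1.6pb, so pb = 161.8.
Sellers receive ps = 161.8 + 21 = 182.8; q' = 485 − 1.4·161.8 = 258.48.
Government outlay = subsidy × quantity = 21 × 258.48 = 5428.08.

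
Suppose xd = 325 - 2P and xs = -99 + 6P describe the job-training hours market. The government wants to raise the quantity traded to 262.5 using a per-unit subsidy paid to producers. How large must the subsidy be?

At x = 262.5, invert demand for the buyer price: Pb = (325 − 262.5)/2 = 31.25; invert supply for the seller price: Ps = (262.5 − (-99))/6 = 60.25.
The subsidy must fill the gap: s = Ps − Pb = 60.25 − 31.25 = 29.

Required subsidy s = 29 per unit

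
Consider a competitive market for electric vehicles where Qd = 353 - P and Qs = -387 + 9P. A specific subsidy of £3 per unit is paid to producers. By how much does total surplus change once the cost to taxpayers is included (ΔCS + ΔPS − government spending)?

Pre-subsidy: 353 - P = -387 + 9P gives P* = 74, Q* = 279.
With the subsidy, sellers receive Ps = Pb + 3 for each unit, where Pb is the price buyers pay.
Supply in terms of Pb becomes Qs = -387 + 9(Pb + 3) = -360 + 9Pb. Setting this equal to demand: 353 - Pb = -360 + 9Pb, so Pb = 71.3.
Sellers receive Ps = 71.3 + 3 = 74.3; Q' = 353 − 1·71.3 = 281.7.
ΔCS = ½(279 + 281.7)(74 − 71.3) = 756.945; ΔPS = ½(279 + 281.7)(74.3 − 74) = 84.105.
Government spending = 3 × 281.7 = 845.1.
Net change = 756.945 + 84.105 − 845.1 = -4.05. The loss equals the DWL triangle ½·3·2.7.

Net change in total surplus = -£4.05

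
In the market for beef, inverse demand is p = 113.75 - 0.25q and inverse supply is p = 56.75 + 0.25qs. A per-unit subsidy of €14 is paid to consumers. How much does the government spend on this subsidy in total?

Pre-subsidy: 113.75 - 0.25q = 56.75 + 0.25q gives q* = 114 and p* = 85.25.
With the rebate, buyers effectively pay pb = ps − 14, where ps is the price sellers receive.
On the curves, pb = 113.75 - 0.25q and ps = 56.75 + 0.25q; the wedge ps − pb = 14 gives 56.75 + 0.25q − (113.75 - 0.25q) = 14, so q' = 142.
Then pb = 113.75 − 0.25·142 = 78.25 and ps = 56.75 + 0.25·142 = 92.25.
Government outlay = subsidy × quantity = 14 × 142 = 1988.

Government cost = €1988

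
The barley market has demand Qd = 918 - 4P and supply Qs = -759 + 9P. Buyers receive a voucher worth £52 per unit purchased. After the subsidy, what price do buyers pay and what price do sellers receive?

Buyers pay £93; sellers receive £145

Pre-subsidy: 918 - 4P = -759 + 9P gives P* = 129, Q* = 402.
With the rebate, buyers effectively pay Pb = Ps − 52, where Ps is the price sellers receive.
Demand in terms of Ps becomes Qd = 918 − 4(Ps − 52) = 1126 - 4Ps. Setting this equal to supply: 1126 - 4Ps = -759 + 9Ps, so Ps = 145.
Buyers pay Pb = 145 − 52 = 93; Q' = -759 + 9·145 = 546.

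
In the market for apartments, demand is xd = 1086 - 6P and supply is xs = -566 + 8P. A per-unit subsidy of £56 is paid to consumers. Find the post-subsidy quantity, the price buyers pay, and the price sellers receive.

Pre-subsidy: 1086 - 6P = -566 + 8P gives P* = 118, x* = 378.
With the rebate, buyers effectively pay Pb = Ps − 56, where Ps is the price sellers receive.
Demand in terms of Ps becomes xd = 1086 − 6(Ps − 56) = 1422 - 6Ps. Setting this equal to supply: 1422 - 6Ps = -566 + 8Ps, so Ps = 142.
Buyers pay Pb = 142 − 56 = 86; x' = -566 + 8·142 = 570.

x' = 570; buyers pay £86; sellers receive £142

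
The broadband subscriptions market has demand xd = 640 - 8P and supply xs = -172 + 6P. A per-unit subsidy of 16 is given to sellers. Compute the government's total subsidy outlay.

Government cost = 25856/7

Pre-subsidy: 640 - 8P = -172 + 6P gives P* = 58, x* = 176.
With the subsidy, sellers receive Ps = Pb + 16 for each unit, where Pb is the price buyers pay.
Supply in terms of Pb becomes xs = -172 + 6(Pb + 16) = -76 + 6Pb. Setting this equal to demand: 640 - 8Pb = -76 + 6Pb, so Pb = 358/7.
Sellers receive Ps = 358/7 + 16 = 470/7; x' = 640 − 8·(358/7) = 1616/7.
Government outlay = subsidy × quantity = 16 × 1616/7 = 25856/7.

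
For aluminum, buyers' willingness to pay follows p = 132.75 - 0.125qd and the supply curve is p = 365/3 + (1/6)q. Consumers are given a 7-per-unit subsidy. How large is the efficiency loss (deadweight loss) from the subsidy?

Deadweight loss = 84

Pre-subsidy: 132.75 - 0.125q = 365/3 + (1/6)q gives q* = 38 and p* = 128.
With the rebate, buyers effectively pay pb = ps − 7, where ps is the price sellers receive.
On the curves, pb = 132.75 - 0.125q and ps = 365/3 + (1/6)q; the wedge ps − pb = 7 gives 365/3 + (1/6)q − (132.75 - 0.125q) = 7, so q' = 62.
Then pb = 132.75 − 0.125·62 = 125 and ps = 365/3 + (1/6)·62 = 132.
The subsidy expands output by 62 − 38 = 24 past the efficient level; on those units the gap between marginal cost and willingness to pay runs from 0 up to 7.
DWL = ½ × 7 × 24 = 84.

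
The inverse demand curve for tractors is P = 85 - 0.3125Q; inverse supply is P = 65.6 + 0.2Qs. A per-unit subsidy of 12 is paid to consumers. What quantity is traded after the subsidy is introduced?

Q' = 2512/41

Pre-subsidy: 85 - 0.3125Q = 65.6 + 0.2Q gives Q* = 1552/41 and P* = 3000/41.
With the rebate, buyers effectively pay Pb = Ps − 12, where Ps is the price sellers receive.
On the curves, Pb = 85 - 0.3125Q and Ps = 65.6 + 0.2Q; the wedge Ps − Pb = 12 gives 65.6 + 0.2Q − (85 - 0.3125Q) = 12, so Q' = 2512/41.
Then Pb = 85 − 0.3125·(2512/41) = 2700/41 and Ps = 65.6 + 0.2·(2512/41) = 3192/41.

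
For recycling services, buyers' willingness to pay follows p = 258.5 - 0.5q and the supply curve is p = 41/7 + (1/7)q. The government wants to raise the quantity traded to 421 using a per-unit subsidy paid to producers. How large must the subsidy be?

Required subsidy s = 18 per unit

At q = 421, from the demand curve buyers pay pb = 258.5 − 0.5·421 = 48; from the supply curve sellers need ps = 41/7 + (1/7)·421 = 66.
The subsidy must fill the gap: s = ps − pb = 66 − 48 = 18.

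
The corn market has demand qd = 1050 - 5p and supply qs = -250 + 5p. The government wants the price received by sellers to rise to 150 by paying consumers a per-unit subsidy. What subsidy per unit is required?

At a seller price of 150, quantity supplied is -250 + 5·150 = 500.
Buyers absorb 500 only when they pay pb with 1050 − 5·pb = 500, i.e. pb = 110.
s = ps − pb = 150 − 110 = 40.

Required subsidy s = 40 per unit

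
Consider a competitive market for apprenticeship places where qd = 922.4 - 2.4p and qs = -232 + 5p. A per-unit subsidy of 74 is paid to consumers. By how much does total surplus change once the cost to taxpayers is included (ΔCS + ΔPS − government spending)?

Pre-subsidy: 922.4 - 2.4p = -232 + 5p gives p* = 156, q* = 548.
With the rebate, buyers effectively pay pb = ps − 74, where ps is the price sellers receive.
Demand in terms of ps becomes qd = 922.4 − 2.4(ps − 74) = 1100 - 2.4ps. Setting this equal to supply: 1100 - 2.4ps = -232 + 5ps, so ps = 180.
Buyers pay pb = 180 − 74 = 106; q' = -232 + 5·180 = 668.
ΔCS = ½(548 + 668)(156 − 106) = 30400; ΔPS = ½(548 + 668)(180 − 156) = 14592.
Government spending = 74 × 668 = 49432.
Net change = 30400 + 14592 − 49432 = -4440. The loss equals the DWL triangle ½·74·120.

Net change in total surplus = -4440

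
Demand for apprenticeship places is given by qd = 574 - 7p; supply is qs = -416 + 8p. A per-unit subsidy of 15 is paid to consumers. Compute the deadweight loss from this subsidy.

Deadweight loss = 420

Pre-subsidy: 574 - 7p = -416 + 8p gives p* = 66, q* = 112.
With the rebate, buyers effectively pay pb = ps − 15, where ps is the price sellers receive.
Demand in terms of ps becomes qd = 574 − 7(ps − 15) = 679 - 7ps. Setting this equal to supply: 679 - 7ps = -416 + 8ps, so ps = 73.
Buyers pay pb = 73 − 15 = 58; q' = -416 + 8·73 = 168.
The subsidy expands output by 168 − 112 = 56 past the efficient level; on those units the gap between marginal cost and willingness to pay runs from 0 up to 15.
DWL = ½ × 15 × 56 = 420.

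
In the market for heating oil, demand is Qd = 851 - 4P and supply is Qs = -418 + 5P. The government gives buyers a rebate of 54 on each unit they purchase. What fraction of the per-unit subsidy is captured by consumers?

Pre-subsidy: 851 - 4P = -418 + 5P gives P* = 141, Q* = 287.
With the rebate, buyers effectively pay Pb = Ps − 54, where Ps is the price sellers receive.
Demand in terms of Ps becomes Qd = 851 − 4(Ps − 54) = 1067 - 4Ps. Setting this equal to supply: 1067 - 4Ps = -418 + 5Ps, so Ps = 165.
Buyers pay Pb = 165 − 54 = 111; Q' = -418 + 5·165 = 407.
Buyers' price falls by P* − Pb = 141 − 111 = 30; sellers' price rises by Ps − P* = 165 − 141 = 24.
So consumers capture 30/54 = 5/9 of each unit of subsidy.

Consumer share = 5/9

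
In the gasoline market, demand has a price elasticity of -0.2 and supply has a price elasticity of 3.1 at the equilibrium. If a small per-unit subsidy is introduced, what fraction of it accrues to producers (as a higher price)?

For a small subsidy around the equilibrium, the benefit split depends on the relative slopes, which at a point are proportional to the elasticities.
Buyer share = εs/(εs + |εd|) = 3.1/(3.1 + 0.2) = 31/33; seller share = |εd|/(εs + |εd|) = 2/33.
So producers capture 2/33 of the subsidy.

Producer share = 2/33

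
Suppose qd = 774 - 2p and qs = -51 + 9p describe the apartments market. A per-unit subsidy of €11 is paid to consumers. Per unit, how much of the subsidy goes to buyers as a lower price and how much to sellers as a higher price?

Buyers gain €9 per unit; sellers gain €2 per unit

Pre-subsidy: 774 - 2p = -51 + 9p gives p* = 75, q* = 624.
With the rebate, buyers effectively pay pb = ps − 11, where ps is the price sellers receive.
Demand in terms of ps becomes qd = 774 − 2(ps − 11) = 796 - 2ps. Setting this equal to supply: 796 - 2ps = -51 + 9ps, so ps = 77.
Buyers pay pb = 77 − 11 = 66; q' = -51 + 9·77 = 642.
Buyers' price falls by p* − pb = 75 − 66 = 9; sellers' price rises by ps − p* = 77 − 75 = 2.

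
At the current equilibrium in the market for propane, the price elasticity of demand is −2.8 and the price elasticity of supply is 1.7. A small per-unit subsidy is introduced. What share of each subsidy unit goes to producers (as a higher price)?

For a small subsidy around the equilibrium, the benefit split depends on the relative slopes, which at a point are proportional to the elasticities.
Buyer share = εs/(εs + |εd|) = 1.7/(1.7 + 2.8) = 17/45; seller share = |εd|/(εs + |εd|) = 28/45.
So producers capture 28/45 of the subsidy.

Producer share = 28/45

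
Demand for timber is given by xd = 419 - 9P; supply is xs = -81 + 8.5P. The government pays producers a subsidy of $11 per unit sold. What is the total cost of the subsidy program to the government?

Pre-subsidy: 419 - 9P = -81 + 8.5P gives P* = 200/7, x* = 1133/7.
With the subsidy, sellers receive Ps = Pb + 11 for each unit, where Pb is the price buyers pay.
Supply in terms of Pb becomes xs = -81 + 8.5(Pb + 11) = 12.5 + 8.5Pb. Setting this equal to demand: 419 - 9Pb = 12.5 + 8.5Pb, so Pb = 813/35.
Sellers receive Ps = 813/35 + 11 = 1198/35; x' = 419 − 9·(813/35) = 7348/35.
Government outlay = subsidy × quantity = 11 × 7348/35 = 80828/35.

Government cost = 80828/35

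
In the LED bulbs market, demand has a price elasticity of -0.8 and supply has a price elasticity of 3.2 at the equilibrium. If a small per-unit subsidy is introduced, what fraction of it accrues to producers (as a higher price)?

For a small subsidy around the equilibrium, the benefit split depends on the relative slopes, which at a point are proportional to the elasticities.
Buyer share = εs/(εs + |εd|) = 3.2/(3.2 + 0.8) = 0.8; seller share = |εd|/(εs + |εd|) = 0.2.
So producers capture 0.2 of the subsidy.

Producer share = 0.2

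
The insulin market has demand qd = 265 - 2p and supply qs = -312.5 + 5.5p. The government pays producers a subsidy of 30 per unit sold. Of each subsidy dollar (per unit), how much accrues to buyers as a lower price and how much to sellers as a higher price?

Buyers gain 22 per unit; sellers gain 8 per unit

Pre-subsidy: 265 - 2p = -312.5 + 5.5p gives p* = 77, q* = 111.
With the subsidy, sellers receive ps = pb + 30 for each unit, where pb is the price buyers pay.
Supply in terms of pb becomes qs = -312.5 + 5.5(pb + 30) = -147.5 + 5.5pb. Setting this equal to demand: 265 - 2pb = -147.5 + 5.5pb, so pb = 55.
Sellers receive ps = 55 + 30 = 85; q' = 265 − 2·55 = 155.
Buyers' price falls by p* − pb = 77 − 55 = 22; sellers' price rises by ps − p* = 85 − 77 = 8.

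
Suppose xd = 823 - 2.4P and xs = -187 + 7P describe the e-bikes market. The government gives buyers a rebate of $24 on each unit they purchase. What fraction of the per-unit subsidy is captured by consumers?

Consumer share = 35/47

Pre-subsidy: 823 - 2.4P = -187 + 7P gives P* = 5050/47, x* = 26561/47.
With the rebate, buyers effectively pay Pb = Ps − 24, where Ps is the price sellers receive.
Demand in terms of Ps becomes xd = 823 − 2.4(Ps − 24) = 880.6 - 2.4Ps. Setting this equal to supply: 880.6 - 2.4Ps = -187 + 7Ps, so Ps = 5338/47.
Buyers pay Pb = 5338/47 − 24 = 4210/47; x' = -187 + 7·(5338/47) = 28577/47.
Buyers' price falls by P* − Pb = 5050/47 − 4210/47 = 840/47; sellers' price rises by Ps − P* = 5338/47 − 5050/47 = 288/47.
So consumers capture (840/47)/24 = 35/47 of each unit of subsidy.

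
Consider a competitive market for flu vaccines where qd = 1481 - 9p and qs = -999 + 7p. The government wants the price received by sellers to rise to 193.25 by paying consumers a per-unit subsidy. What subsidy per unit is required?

At a seller price of 193.25, quantity supplied is -999 + 7·193.25 = 353.75.
Buyers absorb 353.75 only when they pay pb with 1481 − 9·pb = 353.75, i.e. pb = 125.25.
s = ps − pb = 193.25 − 125.25 = 68.

Required subsidy s = 68 per unit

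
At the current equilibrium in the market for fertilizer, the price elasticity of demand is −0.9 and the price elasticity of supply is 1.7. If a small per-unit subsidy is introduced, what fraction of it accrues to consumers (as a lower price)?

Consumer share = 17/26

For a small subsidy around the equilibrium, the benefit split depends on the relative slopes, which at a point are proportional to the elasticities.
Buyer share = εs/(εs + |εd|) = 1.7/(1.7 + 0.9) = 17/26; seller share = |εd|/(εs + |εd|) = 9/26.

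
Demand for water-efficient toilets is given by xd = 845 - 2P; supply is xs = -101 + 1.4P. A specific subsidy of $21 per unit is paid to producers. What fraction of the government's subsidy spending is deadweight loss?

Pre-subsidy: 845 - 2P = -101 + 1.4P gives P* = 4730/17, x* = 4905/17.
With the subsidy, sellers receive Ps = Pb + 21 for each unit, where Pb is the price buyers pay.
Supply in terms of Pb becomes xs = -101 + 1.4(Pb + 21) = -71.6 + 1.4Pb. Setting this equal to demand: 845 - 2Pb = -71.6 + 1.4Pb, so Pb = 4583/17.
Sellers receive Ps = 4583/17 + 21 = 4940/17; x' = 845 − 2·(4583/17) = 5199/17.
ΔCS = ½(4905/17 + 5199/17)(4730/17 − 4583/17) = 742644/289; ΔPS = ½(4905/17 + 5199/17)(4940/17 − 4730/17) = 1060920/289.
Government spending = 21 × 5199/17 = 109179/17.
DWL = ½ × 21 × (5199/17 − 4905/17) = 3087/17; fraction = (3087/17) / (109179/17) = 49/1733.

DWL / government spending = 49/1733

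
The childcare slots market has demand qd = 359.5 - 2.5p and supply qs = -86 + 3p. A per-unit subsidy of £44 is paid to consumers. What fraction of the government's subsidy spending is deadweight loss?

Pre-subsidy: 359.5 - 2.5p = -86 + 3p gives p* = 81, q* = 157.
With the rebate, buyers effectively pay pb = ps − 44, where ps is the price sellers receive.
Demand in terms of ps becomes qd = 359.5 − 2.5(ps − 44) = 469.5 - 2.5ps. Setting this equal to supply: 469.5 - 2.5ps = -86 + 3ps, so ps = 101.
Buyers pay pb = 101 − 44 = 57; q' = -86 + 3·101 = 217.
ΔCS = ½(157 + 217)(81 − 57) = 4488; ΔPS = ½(157 + 217)(101 − 81) = 3740.
Government spending = 44 × 217 = 9548.
DWL = ½ × 44 × (217 − 157) = 1320; fraction = 1320 / 9548 = 30/217.

DWL / government spending = 30/217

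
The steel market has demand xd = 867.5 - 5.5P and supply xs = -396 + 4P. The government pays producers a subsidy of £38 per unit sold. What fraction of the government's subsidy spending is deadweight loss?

Pre-subsidy: 867.5 - 5.5P = -396 + 4P gives P* = 133, x* = 136.
With the subsidy, sellers receive Ps = Pb + 38 for each unit, where Pb is the price buyers pay.
Supply in terms of Pb becomes xs = -396 + 4(Pb + 38) = -244 + 4Pb. Setting this equal to demand: 867.5 - 5.5Pb = -244 + 4Pb, so Pb = 117.
Sellers receive Ps = 117 + 38 = 155; x' = 867.5 − 5.5·117 = 224.
ΔCS = ½(136 + 224)(133 − 117) = 2880; ΔPS = ½(136 + 224)(155 − 133) = 3960.
Government spending = 38 × 224 = 8512.
DWL = ½ × 38 × (224 − 136) = 1672; fraction = 1672 / 8512 = 11/56.

DWL / government spending = 11/56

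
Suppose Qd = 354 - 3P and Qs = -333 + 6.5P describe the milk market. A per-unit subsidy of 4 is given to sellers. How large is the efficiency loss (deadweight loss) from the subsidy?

Pre-subsidy: 354 - 3P = -333 + 6.5P gives P* = 1374/19, Q* = 2604/19.
With the subsidy, sellers receive Ps = Pb + 4 for each unit, where Pb is the price buyers pay.
Supply in terms of Pb becomes Qs = -333 + 6.5(Pb + 4) = -307 + 6.5Pb. Setting this equal to demand: 354 - 3Pb = -307 + 6.5Pb, so Pb = 1322/19.
Sellers receive Ps = 1322/19 + 4 = 1398/19; Q' = 354 − 3·(1322/19) = 2760/19.
The subsidy expands output by 2760/19 − 2604/19 = 156/19 past the efficient level; on those units the gap between marginal cost and willingness to pay runs from 0 up to 4.
DWL = ½ × 4 × 156/19 = 312/19.

Deadweight loss = 312/19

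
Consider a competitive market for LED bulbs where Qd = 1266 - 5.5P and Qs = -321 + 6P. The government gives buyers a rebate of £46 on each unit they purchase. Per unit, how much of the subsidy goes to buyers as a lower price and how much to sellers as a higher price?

Pre-subsidy: 1266 - 5.5P = -321 + 6P gives P* = 138, Q* = 507.
With the rebate, buyers effectively pay Pb = Ps − 46, where Ps is the price sellers receive.
Demand in terms of Ps becomes Qd = 1266 − 5.5(Ps − 46) = 1519 - 5.5Ps. Setting this equal to supply: 1519 - 5.5Ps = -321 + 6Ps, so Ps = 160.
Buyers pay Pb = 160 − 46 = 114; Q' = -321 + 6·160 = 639.
Buyers' price falls by P* − Pb = 138 − 114 = 24; sellers' price rises by Ps − P* = 160 − 138 = 22.

Buyers gain £24 per unit; sellers gain £22 per unit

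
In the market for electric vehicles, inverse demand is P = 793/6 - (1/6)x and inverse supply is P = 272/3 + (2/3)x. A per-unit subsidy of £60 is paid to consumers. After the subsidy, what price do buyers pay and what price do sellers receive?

Pre-subsidy: 793/6 - (1/6)x = 272/3 + (2/3)x gives x* = 49.8 and P* = 1858/15.
With the rebate, buyers effectively pay Pb = Ps − 60, where Ps is the price sellers receive.
On the curves, Pb = 793/6 - (1/6)x and Ps = 272/3 + (2/3)x; the wedge Ps − Pb = 60 gives 272/3 + (2/3)x − (793/6 - (1/6)x) = 60, so x' = 121.8.
Then Pb = 793/6 − (1/6)·121.8 = 1678/15 and Ps = 272/3 + (2/3)·121.8 = 2578/15.

Buyers pay 1678/15; sellers receive 2578/15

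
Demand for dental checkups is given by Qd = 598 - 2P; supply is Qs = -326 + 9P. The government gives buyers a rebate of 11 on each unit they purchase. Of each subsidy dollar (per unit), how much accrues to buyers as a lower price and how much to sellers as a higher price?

Pre-subsidy: 598 - 2P = -326 + 9P gives P* = 84, Q* = 430.
With the rebate, buyers effectively pay Pb = Ps − 11, where Ps is the price sellers receive.
Demand in terms of Ps becomes Qd = 598 − 2(Ps − 11) = 620 - 2Ps. Setting this equal to supply: 620 - 2Ps = -326 + 9Ps, so Ps = 86.
Buyers pay Pb = 86 − 11 = 75; Q' = -326 + 9·86 = 448.
Buyers' price falls by P* − Pb = 84 − 75 = 9; sellers' price rises by Ps − P* = 86 − 84 = 2.

Buyers gain 9 per unit; sellers gain 2 per unit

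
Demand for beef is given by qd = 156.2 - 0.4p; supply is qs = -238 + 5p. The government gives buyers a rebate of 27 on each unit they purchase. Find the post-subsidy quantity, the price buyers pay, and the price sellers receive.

Pre-subsidy: 156.2 - 0.4p = -238 + 5p gives p* = 73, q* = 127.
With the rebate, buyers effectively pay pb = ps − 27, where ps is the price sellers receive.
Demand in terms of ps becomes qd = 156.2 − 0.4(ps − 27) = 167 - 0.4ps. Setting this equal to supply: 167 - 0.4ps = -238 + 5ps, so ps = 75.
Buyers pay pb = 75 − 27 = 48; q' = -238 + 5·75 = 137.

q' = 137; buyers pay 48; sellers receive 75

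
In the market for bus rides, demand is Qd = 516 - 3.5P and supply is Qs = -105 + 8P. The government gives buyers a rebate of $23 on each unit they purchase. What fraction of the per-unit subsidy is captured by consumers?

Pre-subsidy: 516 - 3.5P = -105 + 8P gives P* = 54, Q* = 327.
With the rebate, buyers effectively pay Pb = Ps − 23, where Ps is the price sellers receive.
Demand in terms of Ps becomes Qd = 516 − 3.5(Ps − 23) = 596.5 - 3.5Ps. Setting this equal to supply: 596.5 - 3.5Ps = -105 + 8Ps, so Ps = 61.
Buyers pay Pb = 61 − 23 = 38; Q' = -105 + 8·61 = 383.
Buyers' price falls by P* − Pb = 54 − 38 = 16; sellers' price rises by Ps − P* = 61 − 54 = 7.
So consumers capture 16/23 = 16/23 of each unit of subsidy.

Consumer share = 16/23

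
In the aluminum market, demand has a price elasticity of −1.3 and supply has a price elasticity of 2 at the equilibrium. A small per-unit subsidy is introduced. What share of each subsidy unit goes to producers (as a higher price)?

For a small subsidy around the equilibrium, the benefit split depends on the relative slopes, which at a point are proportional to the elasticities.
Buyer share = εs/(εs + |εd|) = 2/(2 + 1.3) = 20/33; seller share = |εd|/(εs + |εd|) = 13/33.
So producers capture 13/33 of the subsidy.

Producer share = 13/33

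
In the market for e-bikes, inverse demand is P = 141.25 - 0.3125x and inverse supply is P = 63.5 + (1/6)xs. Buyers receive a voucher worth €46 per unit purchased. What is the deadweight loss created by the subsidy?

Pre-subsidy: 141.25 - 0.3125x = 63.5 + (1/6)x gives x* = 3732/23 and P* = 4165/46.
With the rebate, buyers effectively pay Pb = Ps − 46, where Ps is the price sellers receive.
On the curves, Pb = 141.25 - 0.3125x and Ps = 63.5 + (1/6)x; the wedge Ps − Pb = 46 gives 63.5 + (1/6)x − (141.25 - 0.3125x) = 46, so x' = 5940/23.
Then Pb = 141.25 − 0.3125·(5940/23) = 2785/46 and Ps = 63.5 + (1/6)·(5940/23) = 4901/46.
The subsidy expands output by 5940/23 − 3732/23 = 96 past the efficient level; on those units the gap between marginal cost and willingness to pay runs from 0 up to 46.
DWL = ½ × 46 × 96 = 2208.

Deadweight loss = €2208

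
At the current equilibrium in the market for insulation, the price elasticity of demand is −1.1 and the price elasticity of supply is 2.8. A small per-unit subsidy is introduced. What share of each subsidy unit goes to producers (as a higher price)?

Producer share = 11/39

For a small subsidy around the equilibrium, the benefit split depends on the relative slopes, which at a point are proportional to the elasticities.
Buyer share = εs/(εs + |εd|) = 2.8/(2.8 + 1.1) = 28/39; seller share = |εd|/(εs + |εd|) = 11/39.
So producers capture 11/39 of the subsidy.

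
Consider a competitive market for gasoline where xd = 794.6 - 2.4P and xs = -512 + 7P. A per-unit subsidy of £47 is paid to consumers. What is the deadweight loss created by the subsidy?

Deadweight loss = £1974

Pre-subsidy: 794.6 - 2.4P = -512 + 7P gives P* = 139, x* = 461.
With the rebate, buyers effectively pay Pb = Ps − 47, where Ps is the price sellers receive.
Demand in terms of Ps becomes xd = 794.6 − 2.4(Ps − 47) = 907.4 - 2.4Ps. Setting this equal to supply: 907.4 - 2.4Ps = -512 + 7Ps, so Ps = 151.
Buyers pay Pb = 151 − 47 = 104; x' = -512 + 7·151 = 545.
The subsidy expands output by 545 − 461 = 84 past the efficient level; on those units the gap between marginal cost and willingness to pay runs from 0 up to 47.
DWL = ½ × 47 × 84 = 1974.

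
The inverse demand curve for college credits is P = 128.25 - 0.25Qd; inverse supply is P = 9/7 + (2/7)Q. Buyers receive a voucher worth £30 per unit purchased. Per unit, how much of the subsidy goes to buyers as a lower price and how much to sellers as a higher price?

Buyers gain £14 per unit; sellers gain £16 per unit

Pre-subsidy: 128.25 - 0.25Q = 9/7 + (2/7)Q gives Q* = 237 and P* = 69.
With the rebate, buyers effectively pay Pb = Ps − 30, where Ps is the price sellers receive.
On the curves, Pb = 128.25 - 0.25Q and Ps = 9/7 + (2/7)Q; the wedge Ps − Pb = 30 gives 9/7 + (2/7)Q − (128.25 - 0.25Q) = 30, so Q' = 293.
Then Pb = 128.25 − 0.25·293 = 55 and Ps = 9/7 + (2/7)·293 = 85.
Buyers' price falls by P* − Pb = 69 − 55 = 14; sellers' price rises by Ps − P* = 85 − 69 = 16.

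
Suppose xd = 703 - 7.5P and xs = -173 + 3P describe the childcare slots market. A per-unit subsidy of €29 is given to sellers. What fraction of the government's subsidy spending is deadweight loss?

Pre-subsidy: 703 - 7.5P = -173 + 3P gives P* = 584/7, x* = 541/7.
With the subsidy, sellers receive Ps = Pb + 29 for each unit, where Pb is the price buyers pay.
Supply in terms of Pb becomes xs = -173 + 3(Pb + 29) = -86 + 3Pb. Setting this equal to demand: 703 - 7.5Pb = -86 + 3Pb, so Pb = 526/7.
Sellers receive Ps = 526/7 + 29 = 729/7; x' = 703 − 7.5·(526/7) = 976/7.
ΔCS = ½(541/7 + 976/7)(584/7 − 526/7) = 43993/49; ΔPS = ½(541/7 + 976/7)(729/7 − 584/7) = 219965/98.
Government spending = 29 × 976/7 = 28304/7.
DWL = ½ × 29 × (976/7 − 541/7) = 12615/14; fraction = (12615/14) / (28304/7) = 435/1952.

DWL / government spending = 435/1952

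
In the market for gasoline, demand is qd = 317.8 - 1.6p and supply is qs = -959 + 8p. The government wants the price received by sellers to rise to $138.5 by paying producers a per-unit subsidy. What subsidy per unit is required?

At a seller price of 138.5, quantity supplied is -959 + 8·138.5 = 149.
Buyers absorb 149 only when they pay pb with 317.8 − 1.6·pb = 149, i.e. pb = 105.5.
s = ps − pb = 138.5 − 105.5 = 33.

Required subsidy s = $33 per unit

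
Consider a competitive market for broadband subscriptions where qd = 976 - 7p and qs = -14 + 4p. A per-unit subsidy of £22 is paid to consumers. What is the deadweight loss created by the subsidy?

Pre-subsidy: 976 - 7p = -14 + 4p gives p* = 90, q* = 346.
With the rebate, buyers effectively pay pb = ps − 22, where ps is the price sellers receive.
Demand in terms of ps becomes qd = 976 − 7(ps − 22) = 1130 - 7ps. Setting this equal to supply: 1130 - 7ps = -14 + 4ps, so ps = 104.
Buyers pay pb = 104 − 22 = 82; q' = -14 + 4·104 = 402.
The subsidy expands output by 402 − 346 = 56 past the efficient level; on those units the gap between marginal cost and willingness to pay runs from 0 up to 22.
DWL = ½ × 22 × 56 = 616.

Deadweight loss = £616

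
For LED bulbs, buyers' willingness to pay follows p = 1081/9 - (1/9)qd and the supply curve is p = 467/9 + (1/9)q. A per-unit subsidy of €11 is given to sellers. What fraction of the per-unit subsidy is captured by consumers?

Consumer share = 0.5

Pre-subsidy: 1081/9 - (1/9)q = 467/9 + (1/9)q gives q* = 307 and p* = 86.
With the subsidy, sellers receive ps = pb + 11 for each unit, where pb is the price buyers pay.
On the curves, pb = 1081/9 - (1/9)q and ps = 467/9 + (1/9)q; the wedge ps − pb = 11 gives 467/9 + (1/9)q − (1081/9 - (1/9)q) = 11, so q' = 356.5.
Then pb = 1081/9 − (1/9)·356.5 = 80.5 and ps = 467/9 + (1/9)·356.5 = 91.5.
Buyers' price falls by p* − pb = 86 − 80.5 = 5.5; sellers' price rises by ps − p* = 91.5 − 86 = 5.5.
So consumers capture 5.5/11 = 0.5 of each unit of subsidy.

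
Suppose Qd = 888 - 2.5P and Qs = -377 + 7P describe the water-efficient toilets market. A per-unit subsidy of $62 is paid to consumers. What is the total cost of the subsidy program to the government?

Pre-subsidy: 888 - 2.5P = -377 + 7P gives P* = 2530/19, Q* = 10547/19.
With the rebate, buyers effectively pay Pb = Ps − 62, where Ps is the price sellers receive.
Demand in terms of Ps becomes Qd = 888 − 2.5(Ps − 62) = 1043 - 2.5Ps. Setting this equal to supply: 1043 - 2.5Ps = -377 + 7Ps, so Ps = 2840/19.
Buyers pay Pb = 2840/19 − 62 = 1662/19; Q' = -377 + 7·(2840/19) = 12717/19.
Government outlay = subsidy × quantity = 62 × 12717/19 = 788454/19.

Government cost = 788454/19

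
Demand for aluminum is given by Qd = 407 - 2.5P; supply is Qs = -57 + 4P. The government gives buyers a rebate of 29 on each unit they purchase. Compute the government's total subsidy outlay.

Government cost = 102979/13

Pre-subsidy: 407 - 2.5P = -57 + 4P gives P* = 928/13, Q* = 2971/13.
With the rebate, buyers effectively pay Pb = Ps − 29, where Ps is the price sellers receive.
Demand in terms of Ps becomes Qd = 407 − 2.5(Ps − 29) = 479.5 - 2.5Ps. Setting this equal to supply: 479.5 - 2.5Ps = -57 + 4Ps, so Ps = 1073/13.
Buyers pay Pb = 1073/13 − 29 = 696/13; Q' = -57 + 4·(1073/13) = 3551/13.
Government outlay = subsidy × quantity = 29 × 3551/13 = 102979/13.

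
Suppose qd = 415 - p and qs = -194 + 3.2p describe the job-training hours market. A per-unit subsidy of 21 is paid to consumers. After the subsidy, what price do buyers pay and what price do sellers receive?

Pre-subsidy: 415 - p = -194 + 3.2p gives p* = 145, q* = 270.
With the rebate, buyers effectively pay pb = ps − 21, where ps is the price sellers receive.
Demand in terms of ps becomes qd = 415 − 1(ps − 21) = 436 - ps. Setting this equal to supply: 436 - ps = -194 + 3.2ps, so ps = 150.
Buyers pay pb = 150 − 21 = 129; q' = -194 + 3.2·150 = 286.

Buyers pay 129; sellers receive 150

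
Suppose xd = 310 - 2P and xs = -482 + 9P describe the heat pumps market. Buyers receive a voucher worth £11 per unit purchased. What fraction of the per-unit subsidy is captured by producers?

Pre-subsidy: 310 - 2P = -482 + 9P gives P* = 72, x* = 166.
With the rebate, buyers effectively pay Pb = Ps − 11, where Ps is the price sellers receive.
Demand in terms of Ps becomes xd = 310 − 2(Ps − 11) = 332 - 2Ps. Setting this equal to supply: 332 - 2Ps = -482 + 9Ps, so Ps = 74.
Buyers pay Pb = 74 − 11 = 63; x' = -482 + 9·74 = 184.
Buyers' price falls by P* − Pb = 72 − 63 = 9; sellers' price rises by Ps − P* = 74 − 72 = 2.
So producers capture 2/11 = 2/11 of each unit of subsidy.

Producer share = 2/11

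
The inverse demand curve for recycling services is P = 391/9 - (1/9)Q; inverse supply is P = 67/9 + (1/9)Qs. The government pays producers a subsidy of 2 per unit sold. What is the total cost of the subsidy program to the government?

Government cost = 342

Pre-subsidy: 391/9 - (1/9)Q = 67/9 + (1/9)Q gives Q* = 162 and P* = 229/9.
With the subsidy, sellers receive Ps = Pb + 2 for each unit, where Pb is the price buyers pay.
On the curves, Pb = 391/9 - (1/9)Q and Ps = 67/9 + (1/9)Q; the wedge Ps − Pb = 2 gives 67/9 + (1/9)Q − (391/9 - (1/9)Q) = 2, so Q' = 171.
Then Pb = 391/9 − (1/9)·171 = 220/9 and Ps = 67/9 + (1/9)·171 = 238/9.
Government outlay = subsidy × quantity = 2 × 171 = 342.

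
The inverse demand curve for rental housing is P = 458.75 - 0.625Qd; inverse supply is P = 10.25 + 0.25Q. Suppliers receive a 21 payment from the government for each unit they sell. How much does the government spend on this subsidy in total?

Government cost = 11268

Pre-subsidy: 458.75 - 0.625Q = 10.25 + 0.25Q gives Q* = 3588/7 and P* = 3875/28.
With the subsidy, sellers receive Ps = Pb + 21 for each unit, where Pb is the price buyers pay.
On the curves, Pb = 458.75 - 0.625Q and Ps = 10.25 + 0.25Q; the wedge Ps − Pb = 21 gives 10.25 + 0.25Q − (458.75 - 0.625Q) = 21, so Q' = 3756/7.
Then Pb = 458.75 − 0.625·(3756/7) = 3455/28 and Ps = 10.25 + 0.25·(3756/7) = 4043/28.
Government outlay = subsidy × quantity = 21 × 3756/7 = 11268.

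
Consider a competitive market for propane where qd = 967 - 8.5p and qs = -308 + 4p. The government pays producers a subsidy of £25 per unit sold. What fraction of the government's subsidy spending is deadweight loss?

Pre-subsidy: 967 - 8.5p = -308 + 4p gives p* = 102, q* = 100.
With the subsidy, sellers receive ps = pb + 25 for each unit, where pb is the price buyers pay.
Supply in terms of pb becomes qs = -308 + 4(pb + 25) = -208 + 4pb. Setting this equal to demand: 967 - 8.5pb = -208 + 4pb, so pb = 94.
Sellers receive ps = 94 + 25 = 119; q' = 967 − 8.5·94 = 168.
ΔCS = ½(100 + 168)(102 − 94) = 1072; ΔPS = ½(100 + 168)(119 − 102) = 2278.
Government spending = 25 × 168 = 4200.
DWL = ½ × 25 × (168 − 100) = 850; fraction = 850 / 4200 = 17/84.

DWL / government spending = 17/84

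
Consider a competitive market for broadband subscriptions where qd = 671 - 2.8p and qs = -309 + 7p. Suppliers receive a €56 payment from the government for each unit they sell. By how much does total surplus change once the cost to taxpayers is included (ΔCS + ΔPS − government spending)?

Net change in total surplus = -€3136

Pre-subsidy: 671 - 2.8p = -309 + 7p gives p* = 100, q* = 391.
With the subsidy, sellers receive ps = pb + 56 for each unit, where pb is the price buyers pay.
Supply in terms of pb becomes qs = -309 + 7(pb + 56) = 83 + 7pb. Setting this equal to demand: 671 - 2.8pb = 83 + 7pb, so pb = 60.
Sellers receive ps = 60 + 56 = 116; q' = 671 − 2.8·60 = 503.
ΔCS = ½(391 + 503)(100 − 60) = 17880; ΔPS = ½(391 + 503)(116 − 100) = 7152.
Government spending = 56 × 503 = 28168.
Net change = 17880 + 7152 − 28168 = -3136. The loss equals the DWL triangle ½·56·112.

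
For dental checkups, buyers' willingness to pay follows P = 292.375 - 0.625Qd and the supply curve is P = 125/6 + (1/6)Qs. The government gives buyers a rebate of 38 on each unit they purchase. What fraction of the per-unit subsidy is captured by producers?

Producer share = 4/19

Pre-subsidy: 292.375 - 0.625Q = 125/6 + (1/6)Q gives Q* = 343 and P* = 78.
With the rebate, buyers effectively pay Pb = Ps − 38, where Ps is the price sellers receive.
On the curves, Pb = 292.375 - 0.625Q and Ps = 125/6 + (1/6)Q; the wedge Ps − Pb = 38 gives 125/6 + (1/6)Q − (292.375 - 0.625Q) = 38, so Q' = 391.
Then Pb = 292.375 − 0.625·391 = 48 and Ps = 125/6 + (1/6)·391 = 86.
Buyers' price falls by P* − Pb = 78 − 48 = 30; sellers' price rises by Ps − P* = 86 − 78 = 8.
So producers capture 8/38 = 4/19 of each unit of subsidy.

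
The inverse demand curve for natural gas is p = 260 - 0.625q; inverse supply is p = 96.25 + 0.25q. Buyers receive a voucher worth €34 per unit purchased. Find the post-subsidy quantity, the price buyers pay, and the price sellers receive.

q' = 226; buyers pay €118.75; sellers receive €152.75

Pre-subsidy: 260 - 0.625q = 96.25 + 0.25q gives q* = 1310/7 and p* = 4005/28.
With the rebate, buyers effectively pay pb = ps − 34, where ps is the price sellers receive.
On the curves, pb = 260 - 0.625q and ps = 96.25 + 0.25q; the wedge ps − pb = 34 gives 96.25 + 0.25q − (260 - 0.625q) = 34, so q' = 226.
Then pb = 260 − 0.625·226 = 118.75 and ps = 96.25 + 0.25·226 = 152.75.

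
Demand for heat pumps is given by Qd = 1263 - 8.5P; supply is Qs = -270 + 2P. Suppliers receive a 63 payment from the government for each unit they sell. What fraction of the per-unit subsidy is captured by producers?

Pre-subsidy: 1263 - 8.5P = -270 + 2P gives P* = 146, Q* = 22.
With the subsidy, sellers receive Ps = Pb + 63 for each unit, where Pb is the price buyers pay.
Supply in terms of Pb becomes Qs = -270 + 2(Pb + 63) = -144 + 2Pb. Setting this equal to demand: 1263 - 8.5Pb = -144 + 2Pb, so Pb = 134.
Sellers receive Ps = 134 + 63 = 197; Q' = 1263 − 8.5·134 = 124.
Buyers' price falls by P* − Pb = 146 − 134 = 12; sellers' price rises by Ps − P* = 197 − 146 = 51.
So producers capture 51/63 = 17/21 of each unit of subsidy.

Producer share = 17/21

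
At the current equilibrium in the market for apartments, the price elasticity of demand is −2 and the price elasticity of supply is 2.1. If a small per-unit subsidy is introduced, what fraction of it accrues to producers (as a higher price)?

Producer share = 20/41

For a small subsidy around the equilibrium, the benefit split depends on the relative slopes, which at a point are proportional to the elasticities.
Buyer share = εs/(εs + |εd|) = 2.1/(2.1 + 2) = 21/41; seller share = |εd|/(εs + |εd|) = 20/41.
So producers capture 20/41 of the subsidy.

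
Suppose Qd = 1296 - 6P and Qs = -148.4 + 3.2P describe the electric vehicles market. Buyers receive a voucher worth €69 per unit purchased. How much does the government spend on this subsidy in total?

Pre-subsidy: 1296 - 6P = -148.4 + 3.2P gives P* = 157, Q* = 354.
With the rebate, buyers effectively pay Pb = Ps − 69, where Ps is the price sellers receive.
Demand in terms of Ps becomes Qd = 1296 − 6(Ps − 69) = 1710 - 6Ps. Setting this equal to supply: 1710 - 6Ps = -148.4 + 3.2Ps, so Ps = 202.
Buyers pay Pb = 202 − 69 = 133; Q' = -148.4 + 3.2·202 = 498.
Government outlay = subsidy × quantity = 69 × 498 = 34362.

Government cost = €34362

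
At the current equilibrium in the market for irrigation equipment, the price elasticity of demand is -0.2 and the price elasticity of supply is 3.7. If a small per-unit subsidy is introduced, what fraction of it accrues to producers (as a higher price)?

Producer share = 2/39

For a small subsidy around the equilibrium, the benefit split depends on the relative slopes, which at a point are proportional to the elasticities.
Buyer share = εs/(εs + |εd|) = 3.7/(3.7 + 0.2) = 37/39; seller share = |εd|/(εs + |εd|) = 2/39.
So producers capture 2/39 of the subsidy.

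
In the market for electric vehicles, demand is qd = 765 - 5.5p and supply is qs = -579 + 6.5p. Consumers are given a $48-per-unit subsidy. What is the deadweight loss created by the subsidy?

Deadweight loss = $3432

Pre-subsidy: 765 - 5.5p = -579 + 6.5p gives p* = 112, q* = 149.
With the rebate, buyers effectively pay pb = ps − 48, where ps is the price sellers receive.
Demand in terms of ps becomes qd = 765 − 5.5(ps − 48) = 1029 - 5.5ps. Setting this equal to supply: 1029 - 5.5ps = -579 + 6.5ps, so ps = 134.
Buyers pay pb = 134 − 48 = 86; q' = -579 + 6.5·134 = 292.
The subsidy expands output by 292 − 149 = 143 past the efficient level; on those units the gap between marginal cost and willingness to pay runs from 0 up to 48.
DWL = ½ × 48 × 143 = 3432.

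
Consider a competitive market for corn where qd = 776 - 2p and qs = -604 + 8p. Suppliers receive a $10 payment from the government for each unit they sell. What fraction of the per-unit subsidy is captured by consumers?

Pre-subsidy: 776 - 2p = -604 + 8p gives p* = 138, q* = 500.
With the subsidy, sellers receive ps = pb + 10 for each unit, where pb is the price buyers pay.
Supply in terms of pb becomes qs = -604 + 8(pb + 10) = -524 + 8pb. Setting this equal to demand: 776 - 2pb = -524 + 8pb, so pb = 130.
Sellers receive ps = 130 + 10 = 140; q' = 776 − 2·130 = 516.
Buyers' price falls by p* − pb = 138 − 130 = 8; sellers' price rises by ps − p* = 140 − 138 = 2.
So consumers capture 8/10 = 0.8 of each unit of subsidy.

Consumer share = 0.8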